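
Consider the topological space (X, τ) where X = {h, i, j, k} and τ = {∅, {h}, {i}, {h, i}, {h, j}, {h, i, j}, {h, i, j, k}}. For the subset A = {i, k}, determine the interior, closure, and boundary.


int(A) = {i}, cl(A) = {i, k}, ∂A = {k}.

Closed sets in (X, τ) are complements of opens:
  closed(X, τ) = {∅, {k}, {i, k}, {j, k}, {h, j, k}, {i, j, k}, {h, i, j, k}}.
int(A) = ⋃ {U ∈ τ : U ⊆ A}. Opens contained in A: ∅, {i}.
Taking the union of these: int(A) = {i}.
cl(A) = ⋂ {C closed : A ⊆ C}. Closed sets containing A: {i, k}, {i, j, k}, {h, i, j, k}.
Intersecting these: cl(A) = {i, k}.
∂A = cl(A) ∖ int(A) = {i, k} ∖ {i} = {k}.


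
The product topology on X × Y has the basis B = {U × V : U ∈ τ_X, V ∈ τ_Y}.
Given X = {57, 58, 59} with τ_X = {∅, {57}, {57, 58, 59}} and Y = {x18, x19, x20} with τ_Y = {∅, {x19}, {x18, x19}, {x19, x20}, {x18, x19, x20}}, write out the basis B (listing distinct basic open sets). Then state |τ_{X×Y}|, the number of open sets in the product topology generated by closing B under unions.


Basis B = {∅ × ∅, {57} × {x19}, {57} × {x18, x19}, {57} × {x19, x20}, {57} × {x18, x19, x20}, {57, 58, 59} × {x19}, {57, 58, 59} × {x18, x19}, {57, 58, 59} × {x19, x20}, {57, 58, 59} × {x18, x19, x20}}; |τ_{X×Y}| = 14.

Enumerate products U × V with U ∈ τ_X, V ∈ τ_Y (deduplicated):
  ∅ × ∅ = {} (∅)
  {57} × {x19} = {(57,x19)}
  {57} × {x18, x19} = {(57,x18), (57,x19)}
  {57} × {x19, x20} = {(57,x19), (57,x20)}
  {57} × {x18, x19, x20} = {(57,x18), (57,x19), (57,x20)}
  {57, 58, 59} × {x19} = {(57,x19), (58,x19), (59,x19)}
  {57, 58, 59} × {x18, x19} = {(57,x18), (57,x19), (58,x18), (58,x19), (59,x18), (59,x19)}
  {57, 58, 59} × {x19, x20} = {(57,x19), (57,x20), (58,x19), (58,x20), (59,x19), (59,x20)}
  {57, 58, 59} × {x18, x19, x20} = {(57,x18), (57,x19), (57,x20), (58,x18), (58,x19), (58,x20), (59,x18), (59,x19), (59,x20)}
These 9 distinct sets form the basis B.
Close under arbitrary unions to get τ_{X×Y}; counting gives |τ_{X×Y}| = 14.


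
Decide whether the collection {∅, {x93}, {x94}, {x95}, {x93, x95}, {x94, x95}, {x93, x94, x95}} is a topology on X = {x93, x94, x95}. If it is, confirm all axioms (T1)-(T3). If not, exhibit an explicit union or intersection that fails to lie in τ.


τ is NOT a topology on X.

Axiom (T1): ∅ ∈ τ? Yes; X ∈ τ? Yes.
Axiom (T2/T3): check pairwise unions and intersections of members of τ.
Counterexample for (T2): {x93} ∪ {x94} = {x93, x94} ∉ τ. Therefore τ is NOT a topology.


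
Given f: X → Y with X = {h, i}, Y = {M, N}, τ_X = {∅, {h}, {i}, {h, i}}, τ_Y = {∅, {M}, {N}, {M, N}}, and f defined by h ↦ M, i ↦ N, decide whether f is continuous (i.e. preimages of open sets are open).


f IS continuous.

Compute f^{-1}(U) for each U ∈ τ_Y:
  U = ∅: f^{-1}(U) = ∅ ∈ τ_X ✓.
  U = {M}: f^{-1}(U) = {h} ∈ τ_X ✓.
  U = {N}: f^{-1}(U) = {i} ∈ τ_X ✓.
  U = {M, N}: f^{-1}(U) = {h, i} ∈ τ_X ✓.
Every preimage lies in τ_X, so f IS continuous.


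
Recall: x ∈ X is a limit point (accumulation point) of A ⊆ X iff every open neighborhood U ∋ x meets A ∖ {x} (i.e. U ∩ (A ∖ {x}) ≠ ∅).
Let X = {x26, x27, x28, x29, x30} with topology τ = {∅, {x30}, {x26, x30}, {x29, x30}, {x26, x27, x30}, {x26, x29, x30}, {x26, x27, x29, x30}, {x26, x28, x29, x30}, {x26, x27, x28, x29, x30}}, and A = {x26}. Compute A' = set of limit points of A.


A' = {x27, x28}

For each x ∈ X, list the open sets U ∈ τ with x ∈ U, then check whether U ∩ (A ∖ {x}) ≠ ∅ for every such U.
  x = x26: open {x26, x30} ∋ x has {x26, x30} ∩ (A ∖ {x26}) = ∅, so x is NOT a limit point.
  x = x27: opens ∋ x are {x26, x27, x30}, {x26, x27, x29, x30}, {x26, x27, x28, x29, x30}; each meets A ∖ {x27}, so x IS a limit point.
  x = x28: opens ∋ x are {x26, x28, x29, x30}, {x26, x27, x28, x29, x30}; each meets A ∖ {x28}, so x IS a limit point.
  x = x29: open {x29, x30} ∋ x has {x29, x30} ∩ (A ∖ {x29}) = ∅, so x is NOT a limit point.
  x = x30: open {x30} ∋ x has {x30} ∩ (A ∖ {x30}) = ∅, so x is NOT a limit point.
Collecting: A' = {x27, x28}.


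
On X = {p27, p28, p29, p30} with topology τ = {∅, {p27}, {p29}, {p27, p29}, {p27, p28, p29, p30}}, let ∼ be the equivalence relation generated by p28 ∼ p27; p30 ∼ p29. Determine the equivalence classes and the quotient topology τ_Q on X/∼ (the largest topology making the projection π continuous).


X/∼ = {[p27=p28], [p29=p30]}; |τ_Q| = 2.

Equivalence classes: [p27=p28], [p29=p30].
Quotient map π: X → X/∼ sends p27 ↦ [p27=p28], p28 ↦ [p27=p28], p29 ↦ [p29=p30], p30 ↦ [p29=p30].
For each subset V ⊆ X/∼, compute π^{-1}(V) ⊆ X and check whether π^{-1}(V) ∈ τ. V is open in τ_Q iff π^{-1}(V) ∈ τ.
  V = {}: π^{-1}(V) = ∅ ∈ τ ✓.
  V = {[p27=p28]}: π^{-1}(V) = {p27, p28} ∉ τ ✗.
  V = {[p29=p30]}: π^{-1}(V) = {p29, p30} ∉ τ ✗.
  V = {[p27=p28], [p29=p30]}: π^{-1}(V) = {p27, p28, p29, p30} ∈ τ ✓.
Open sets in the quotient: τ_Q = {{}, {[p27=p28], [p29=p30]}} (2 elements).


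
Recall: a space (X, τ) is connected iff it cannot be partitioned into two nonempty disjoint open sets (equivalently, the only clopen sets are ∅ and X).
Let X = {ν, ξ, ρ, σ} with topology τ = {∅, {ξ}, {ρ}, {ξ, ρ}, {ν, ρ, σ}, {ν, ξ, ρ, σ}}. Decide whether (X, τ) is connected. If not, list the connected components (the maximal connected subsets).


(X, τ) is disconnected; components = [{ξ}, {ν, ρ, σ}].

Find clopen sets (U ∈ τ with X ∖ U ∈ τ):
  U = ∅, X ∖ U = {ν, ξ, ρ, σ} — both open, so U is clopen.
  U = {ξ}, X ∖ U = {ν, ρ, σ} — both open, so U is clopen.
  U = {ν, ρ, σ}, X ∖ U = {ξ} — both open, so U is clopen.
  U = {ν, ξ, ρ, σ}, X ∖ U = ∅ — both open, so U is clopen.
Nontrivial clopen(s) exist: e.g. {ξ}. So (X, τ) is disconnected.
Compute connected components by grouping points that agree on all clopens:
  component: {ξ}
  component: {ν, ρ, σ}


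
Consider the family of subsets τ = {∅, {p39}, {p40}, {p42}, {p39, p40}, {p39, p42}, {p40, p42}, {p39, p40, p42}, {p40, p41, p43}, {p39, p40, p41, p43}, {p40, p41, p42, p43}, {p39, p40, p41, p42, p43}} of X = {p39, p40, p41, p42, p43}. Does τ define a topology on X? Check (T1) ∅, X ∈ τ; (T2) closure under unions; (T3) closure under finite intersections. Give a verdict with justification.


τ IS a topology on X.

Axiom (T1): ∅ ∈ τ? Yes; X ∈ τ? Yes.
Axiom (T2/T3): check pairwise unions and intersections of members of τ.
All pairwise intersections and unions checked — each lies in τ. Therefore τ satisfies (T1), (T2), (T3): it IS a topology on X.


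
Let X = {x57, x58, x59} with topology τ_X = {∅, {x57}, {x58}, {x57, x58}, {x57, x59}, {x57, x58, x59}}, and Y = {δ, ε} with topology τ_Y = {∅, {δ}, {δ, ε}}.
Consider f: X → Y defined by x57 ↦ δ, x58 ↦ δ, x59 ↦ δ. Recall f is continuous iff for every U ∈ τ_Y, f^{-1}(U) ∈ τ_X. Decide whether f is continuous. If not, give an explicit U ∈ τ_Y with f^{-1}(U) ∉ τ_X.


f IS continuous.

Compute f^{-1}(U) for each U ∈ τ_Y:
  U = ∅: f^{-1}(U) = ∅ ∈ τ_X ✓.
  U = {δ}: f^{-1}(U) = {x57, x58, x59} ∈ τ_X ✓.
  U = {δ, ε}: f^{-1}(U) = {x57, x58, x59} ∈ τ_X ✓.
Every preimage lies in τ_X, so f IS continuous.


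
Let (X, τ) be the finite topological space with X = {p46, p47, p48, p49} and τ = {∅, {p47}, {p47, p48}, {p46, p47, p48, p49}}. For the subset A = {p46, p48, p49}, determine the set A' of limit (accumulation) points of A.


A' = {p46, p49}

For each x ∈ X, list the open sets U ∈ τ with x ∈ U, then check whether U ∩ (A ∖ {x}) ≠ ∅ for every such U.
  x = p46: opens ∋ x are {p46, p47, p48, p49}; each meets A ∖ {p46}, so x IS a limit point.
  x = p47: open {p47} ∋ x has {p47} ∩ (A ∖ {p47}) = ∅, so x is NOT a limit point.
  x = p48: open {p47, p48} ∋ x has {p47, p48} ∩ (A ∖ {p48}) = ∅, so x is NOT a limit point.
  x = p49: opens ∋ x are {p46, p47, p48, p49}; each meets A ∖ {p49}, so x IS a limit point.
Collecting: A' = {p46, p49}.


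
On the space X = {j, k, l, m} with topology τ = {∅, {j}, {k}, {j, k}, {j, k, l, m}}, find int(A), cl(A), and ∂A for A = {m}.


int(A) = ∅, cl(A) = {l, m}, ∂A = {l, m}.

Closed sets in (X, τ) are complements of opens:
  closed(X, τ) = {∅, {l, m}, {j, l, m}, {k, l, m}, {j, k, l, m}}.
int(A) = ⋃ {U ∈ τ : U ⊆ A}. Opens contained in A: ∅.
Taking the union of these: int(A) = ∅.
cl(A) = ⋂ {C closed : A ⊆ C}. Closed sets containing A: {l, m}, {j, l, m}, {k, l, m}, {j, k, l, m}.
Intersecting these: cl(A) = {l, m}.
∂A = cl(A) ∖ int(A) = {l, m} ∖ ∅ = {l, m}.


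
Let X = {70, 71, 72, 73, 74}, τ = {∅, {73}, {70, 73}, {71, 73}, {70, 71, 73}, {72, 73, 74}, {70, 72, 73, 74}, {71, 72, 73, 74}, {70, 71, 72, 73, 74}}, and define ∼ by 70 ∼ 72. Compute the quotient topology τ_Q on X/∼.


X/∼ = {[70=72], [71], [73], [74]}; |τ_Q| = 5.

Equivalence classes: [70=72], [71], [73], [74].
Quotient map π: X → X/∼ sends 70 ↦ [70=72], 71 ↦ [71], 72 ↦ [70=72], 73 ↦ [73], 74 ↦ [74].
For each subset V ⊆ X/∼, compute π^{-1}(V) ⊆ X and check whether π^{-1}(V) ∈ τ. V is open in τ_Q iff π^{-1}(V) ∈ τ.
  V = {}: π^{-1}(V) = ∅ ∈ τ ✓.
  V = {[70=72]}: π^{-1}(V) = {70, 72} ∉ τ ✗.
  V = {[71]}: π^{-1}(V) = {71} ∉ τ ✗.
  V = {[70=72], [71]}: π^{-1}(V) = {70, 71, 72} ∉ τ ✗.
  V = {[73]}: π^{-1}(V) = {73} ∈ τ ✓.
  V = {[70=72], [73]}: π^{-1}(V) = {70, 72, 73} ∉ τ ✗.
  V = {[71], [73]}: π^{-1}(V) = {71, 73} ∈ τ ✓.
  V = {[70=72], [71], [73]}: π^{-1}(V) = {70, 71, 72, 73} ∉ τ ✗.
  V = {[74]}: π^{-1}(V) = {74} ∉ τ ✗.
  V = {[70=72], [74]}: π^{-1}(V) = {70, 72, 74} ∉ τ ✗.
  V = {[71], [74]}: π^{-1}(V) = {71, 74} ∉ τ ✗.
  V = {[70=72], [71], [74]}: π^{-1}(V) = {70, 71, 72, 74} ∉ τ ✗.
  V = {[73], [74]}: π^{-1}(V) = {73, 74} ∉ τ ✗.
  V = {[70=72], [73], [74]}: π^{-1}(V) = {70, 72, 73, 74} ∈ τ ✓.
  V = {[71], [73], [74]}: π^{-1}(V) = {71, 73, 74} ∉ τ ✗.
  V = {[70=72], [71], [73], [74]}: π^{-1}(V) = {70, 71, 72, 73, 74} ∈ τ ✓.
Open sets in the quotient: τ_Q = {{}, {[73]}, {[71], [73]}, {[70=72], [73], [74]}, {[70=72], [71], [73], [74]}} (5 elements).


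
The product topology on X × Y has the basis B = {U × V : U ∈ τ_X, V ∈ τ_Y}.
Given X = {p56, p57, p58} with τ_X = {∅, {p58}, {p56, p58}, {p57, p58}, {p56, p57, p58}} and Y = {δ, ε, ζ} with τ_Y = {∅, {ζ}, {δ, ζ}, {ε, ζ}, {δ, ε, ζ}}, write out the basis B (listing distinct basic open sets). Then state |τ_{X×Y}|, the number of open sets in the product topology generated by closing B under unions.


Basis B = {∅ × ∅, {p58} × {ζ}, {p56, p58} × {ζ}, {p57, p58} × {ζ}, {p58} × {δ, ζ}, {p58} × {ε, ζ}, {p56, p57, p58} × {ζ}, {p58} × {δ, ε, ζ}, {p56, p58} × {δ, ζ}, {p56, p58} × {ε, ζ}, {p57, p58} × {δ, ζ}, {p57, p58} × {ε, ζ}, {p56, p58} × {δ, ε, ζ}, {p56, p57, p58} × {δ, ζ}, {p56, p57, p58} × {ε, ζ}, {p57, p58} × {δ, ε, ζ}, {p56, p57, p58} × {δ, ε, ζ}}; |τ_{X×Y}| = 48.

Enumerate products U × V with U ∈ τ_X, V ∈ τ_Y (deduplicated):
  ∅ × ∅ = {} (∅)
  {p58} × {ζ} = {(p58,ζ)}
  {p56, p58} × {ζ} = {(p56,ζ), (p58,ζ)}
  {p57, p58} × {ζ} = {(p57,ζ), (p58,ζ)}
  {p58} × {δ, ζ} = {(p58,δ), (p58,ζ)}
  {p58} × {ε, ζ} = {(p58,ε), (p58,ζ)}
  {p56, p57, p58} × {ζ} = {(p56,ζ), (p57,ζ), (p58,ζ)}
  {p58} × {δ, ε, ζ} = {(p58,δ), (p58,ε), (p58,ζ)}
  {p56, p58} × {δ, ζ} = {(p56,δ), (p56,ζ), (p58,δ), (p58,ζ)}
  {p56, p58} × {ε, ζ} = {(p56,ε), (p56,ζ), (p58,ε), (p58,ζ)}
  {p57, p58} × {δ, ζ} = {(p57,δ), (p57,ζ), (p58,δ), (p58,ζ)}
  {p57, p58} × {ε, ζ} = {(p57,ε), (p57,ζ), (p58,ε), (p58,ζ)}
  {p56, p58} × {δ, ε, ζ} = {(p56,δ), (p56,ε), (p56,ζ), (p58,δ), (p58,ε), (p58,ζ)}
  {p56, p57, p58} × {δ, ζ} = {(p56,δ), (p56,ζ), (p57,δ), (p57,ζ), (p58,δ), (p58,ζ)}
  {p56, p57, p58} × {ε, ζ} = {(p56,ε), (p56,ζ), (p57,ε), (p57,ζ), (p58,ε), (p58,ζ)}
  {p57, p58} × {δ, ε, ζ} = {(p57,δ), (p57,ε), (p57,ζ), (p58,δ), (p58,ε), (p58,ζ)}
  {p56, p57, p58} × {δ, ε, ζ} = {(p56,δ), (p56,ε), (p56,ζ), (p57,δ), (p57,ε), (p57,ζ), (p58,δ), (p58,ε), (p58,ζ)}
These 17 distinct sets form the basis B.
Close under arbitrary unions to get τ_{X×Y}; counting gives |τ_{X×Y}| = 48.


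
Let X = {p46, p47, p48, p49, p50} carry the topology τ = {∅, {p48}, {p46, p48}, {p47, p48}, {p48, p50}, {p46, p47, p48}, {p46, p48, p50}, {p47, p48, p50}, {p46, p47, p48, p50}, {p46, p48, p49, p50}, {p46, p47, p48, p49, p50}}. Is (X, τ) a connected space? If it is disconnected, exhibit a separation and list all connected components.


(X, τ) is connected.

Find clopen sets (U ∈ τ with X ∖ U ∈ τ):
  U = ∅, X ∖ U = {p46, p47, p48, p49, p50} — both open, so U is clopen.
  U = {p46, p47, p48, p49, p50}, X ∖ U = ∅ — both open, so U is clopen.
Only trivial clopens (∅ and X) exist, so (X, τ) is connected.
Compute connected components by grouping points that agree on all clopens:
  component: {p46, p47, p48, p49, p50}


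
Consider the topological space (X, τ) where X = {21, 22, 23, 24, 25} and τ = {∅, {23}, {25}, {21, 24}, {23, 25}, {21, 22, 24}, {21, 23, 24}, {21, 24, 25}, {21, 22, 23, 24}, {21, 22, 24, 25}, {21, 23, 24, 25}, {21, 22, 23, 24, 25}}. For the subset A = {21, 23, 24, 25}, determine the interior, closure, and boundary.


int(A) = {21, 23, 24, 25}, cl(A) = {21, 22, 23, 24, 25}, ∂A = {22}.

Closed sets in (X, τ) are complements of opens:
  closed(X, τ) = {∅, {22}, {23}, {25}, {22, 23}, {22, 25}, {23, 25}, {21, 22, 24}, {22, 23, 25}, {21, 22, 23, 24}, {21, 22, 24, 25}, {21, 22, 23, 24, 25}}.
int(A) = ⋃ {U ∈ τ : U ⊆ A}. Opens contained in A: ∅, {23}, {25}, {21, 24}, {23, 25}, {21, 23, 24}, {21, 24, 25}, {21, 23, 24, 25}.
Taking the union of these: int(A) = {21, 23, 24, 25}.
cl(A) = ⋂ {C closed : A ⊆ C}. Closed sets containing A: {21, 22, 23, 24, 25}.
Intersecting these: cl(A) = {21, 22, 23, 24, 25}.
∂A = cl(A) ∖ int(A) = {21, 22, 23, 24, 25} ∖ {21, 23, 24, 25} = {22}.


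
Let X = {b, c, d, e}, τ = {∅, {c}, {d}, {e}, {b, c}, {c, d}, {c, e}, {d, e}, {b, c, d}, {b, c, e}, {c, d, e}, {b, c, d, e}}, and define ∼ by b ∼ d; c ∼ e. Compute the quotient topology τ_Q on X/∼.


X/∼ = {[b=d], [c=e]}; |τ_Q| = 3.

Equivalence classes: [b=d], [c=e].
Quotient map π: X → X/∼ sends b ↦ [b=d], c ↦ [c=e], d ↦ [b=d], e ↦ [c=e].
For each subset V ⊆ X/∼, compute π^{-1}(V) ⊆ X and check whether π^{-1}(V) ∈ τ. V is open in τ_Q iff π^{-1}(V) ∈ τ.
  V = {}: π^{-1}(V) = ∅ ∈ τ ✓.
  V = {[b=d]}: π^{-1}(V) = {b, d} ∉ τ ✗.
  V = {[c=e]}: π^{-1}(V) = {c, e} ∈ τ ✓.
  V = {[b=d], [c=e]}: π^{-1}(V) = {b, c, d, e} ∈ τ ✓.
Open sets in the quotient: τ_Q = {{}, {[c=e]}, {[b=d], [c=e]}} (3 elements).


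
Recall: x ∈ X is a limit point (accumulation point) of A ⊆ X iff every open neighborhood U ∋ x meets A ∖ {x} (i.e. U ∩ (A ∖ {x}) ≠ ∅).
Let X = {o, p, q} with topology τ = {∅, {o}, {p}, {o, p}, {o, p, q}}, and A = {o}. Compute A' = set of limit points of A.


A' = {q}

For each x ∈ X, list the open sets U ∈ τ with x ∈ U, then check whether U ∩ (A ∖ {x}) ≠ ∅ for every such U.
  x = o: open {o} ∋ x has {o} ∩ (A ∖ {o}) = ∅, so x is NOT a limit point.
  x = p: open {p} ∋ x has {p} ∩ (A ∖ {p}) = ∅, so x is NOT a limit point.
  x = q: opens ∋ x are {o, p, q}; each meets A ∖ {q}, so x IS a limit point.
Collecting: A' = {q}.


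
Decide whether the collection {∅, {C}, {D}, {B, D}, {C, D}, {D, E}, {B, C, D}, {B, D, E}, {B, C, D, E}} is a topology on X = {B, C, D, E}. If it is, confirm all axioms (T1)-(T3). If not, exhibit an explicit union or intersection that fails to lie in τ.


τ is NOT a topology on X.

Axiom (T1): ∅ ∈ τ? Yes; X ∈ τ? Yes.
Axiom (T2/T3): check pairwise unions and intersections of members of τ.
Counterexample for (T2): {C} ∪ {D, E} = {C, D, E} ∉ τ. Therefore τ is NOT a topology.


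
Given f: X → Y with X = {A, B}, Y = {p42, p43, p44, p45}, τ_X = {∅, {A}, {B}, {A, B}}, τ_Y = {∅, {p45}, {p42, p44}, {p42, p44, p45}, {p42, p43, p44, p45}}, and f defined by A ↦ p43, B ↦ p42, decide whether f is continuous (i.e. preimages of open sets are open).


f IS continuous.

Compute f^{-1}(U) for each U ∈ τ_Y:
  U = ∅: f^{-1}(U) = ∅ ∈ τ_X ✓.
  U = {p45}: f^{-1}(U) = ∅ ∈ τ_X ✓.
  U = {p42, p44}: f^{-1}(U) = {B} ∈ τ_X ✓.
  U = {p42, p44, p45}: f^{-1}(U) = {B} ∈ τ_X ✓.
  U = {p42, p43, p44, p45}: f^{-1}(U) = {A, B} ∈ τ_X ✓.
Every preimage lies in τ_X, so f IS continuous.


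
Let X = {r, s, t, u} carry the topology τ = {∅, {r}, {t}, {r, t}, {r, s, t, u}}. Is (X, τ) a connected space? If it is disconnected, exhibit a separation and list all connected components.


(X, τ) is connected.

Find clopen sets (U ∈ τ with X ∖ U ∈ τ):
  U = ∅, X ∖ U = {r, s, t, u} — both open, so U is clopen.
  U = {r, s, t, u}, X ∖ U = ∅ — both open, so U is clopen.
Only trivial clopens (∅ and X) exist, so (X, τ) is connected.
Compute connected components by grouping points that agree on all clopens:
  component: {r, s, t, u}


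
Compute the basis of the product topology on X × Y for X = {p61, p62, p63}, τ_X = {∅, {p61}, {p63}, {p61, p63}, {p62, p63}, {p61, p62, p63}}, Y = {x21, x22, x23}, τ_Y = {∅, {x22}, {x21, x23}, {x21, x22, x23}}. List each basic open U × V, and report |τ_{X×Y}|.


Basis B = {∅ × ∅, {p61} × {x22}, {p63} × {x22}, {p61} × {x21, x23}, {p61, p63} × {x22}, {p62, p63} × {x22}, {p63} × {x21, x23}, {p61} × {x21, x22, x23}, {p61, p62, p63} × {x22}, {p63} × {x21, x22, x23}, {p61, p63} × {x21, x23}, {p62, p63} × {x21, x23}, {p61, p63} × {x21, x22, x23}, {p61, p62, p63} × {x21, x23}, {p62, p63} × {x21, x22, x23}, {p61, p62, p63} × {x21, x22, x23}}; |τ_{X×Y}| = 36.

Enumerate products U × V with U ∈ τ_X, V ∈ τ_Y (deduplicated):
  ∅ × ∅ = {} (∅)
  {p61} × {x22} = {(p61,x22)}
  {p63} × {x22} = {(p63,x22)}
  {p61} × {x21, x23} = {(p61,x21), (p61,x23)}
  {p61, p63} × {x22} = {(p61,x22), (p63,x22)}
  {p62, p63} × {x22} = {(p62,x22), (p63,x22)}
  {p63} × {x21, x23} = {(p63,x21), (p63,x23)}
  {p61} × {x21, x22, x23} = {(p61,x21), (p61,x22), (p61,x23)}
  {p61, p62, p63} × {x22} = {(p61,x22), (p62,x22), (p63,x22)}
  {p63} × {x21, x22, x23} = {(p63,x21), (p63,x22), (p63,x23)}
  {p61, p63} × {x21, x23} = {(p61,x21), (p61,x23), (p63,x21), (p63,x23)}
  {p62, p63} × {x21, x23} = {(p62,x21), (p62,x23), (p63,x21), (p63,x23)}
  {p61, p63} × {x21, x22, x23} = {(p61,x21), (p61,x22), (p61,x23), (p63,x21), (p63,x22), (p63,x23)}
  {p61, p62, p63} × {x21, x23} = {(p61,x21), (p61,x23), (p62,x21), (p62,x23), (p63,x21), (p63,x23)}
  {p62, p63} × {x21, x22, x23} = {(p62,x21), (p62,x22), (p62,x23), (p63,x21), (p63,x22), (p63,x23)}
  {p61, p62, p63} × {x21, x22, x23} = {(p61,x21), (p61,x22), (p61,x23), (p62,x21), (p62,x22), (p62,x23), (p63,x21), (p63,x22), (p63,x23)}
These 16 distinct sets form the basis B.
Close under arbitrary unions to get τ_{X×Y}; counting gives |τ_{X×Y}| = 36.


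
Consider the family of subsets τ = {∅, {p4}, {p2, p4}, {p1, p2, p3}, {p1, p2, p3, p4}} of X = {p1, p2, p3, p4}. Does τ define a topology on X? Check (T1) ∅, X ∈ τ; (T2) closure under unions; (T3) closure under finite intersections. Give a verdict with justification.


τ is NOT a topology on X.

Axiom (T1): ∅ ∈ τ? Yes; X ∈ τ? Yes.
Axiom (T2/T3): check pairwise unions and intersections of members of τ.
Counterexample for (T3): {p2, p4} ∩ {p1, p2, p3} = {p2} ∉ τ. Therefore τ is NOT a topology.


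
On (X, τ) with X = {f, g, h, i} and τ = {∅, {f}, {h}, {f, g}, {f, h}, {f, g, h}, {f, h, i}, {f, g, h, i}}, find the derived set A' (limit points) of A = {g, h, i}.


A' = {i}

For each x ∈ X, list the open sets U ∈ τ with x ∈ U, then check whether U ∩ (A ∖ {x}) ≠ ∅ for every such U.
  x = f: open {f} ∋ x has {f} ∩ (A ∖ {f}) = ∅, so x is NOT a limit point.
  x = g: open {f, g} ∋ x has {f, g} ∩ (A ∖ {g}) = ∅, so x is NOT a limit point.
  x = h: open {h} ∋ x has {h} ∩ (A ∖ {h}) = ∅, so x is NOT a limit point.
  x = i: opens ∋ x are {f, h, i}, {f, g, h, i}; each meets A ∖ {i}, so x IS a limit point.
Collecting: A' = {i}.


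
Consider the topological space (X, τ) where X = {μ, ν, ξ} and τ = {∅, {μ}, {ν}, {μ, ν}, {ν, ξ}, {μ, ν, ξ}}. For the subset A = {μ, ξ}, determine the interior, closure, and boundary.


int(A) = {μ}, cl(A) = {μ, ξ}, ∂A = {ξ}.

Closed sets in (X, τ) are complements of opens:
  closed(X, τ) = {∅, {μ}, {ξ}, {μ, ξ}, {ν, ξ}, {μ, ν, ξ}}.
int(A) = ⋃ {U ∈ τ : U ⊆ A}. Opens contained in A: ∅, {μ}.
Taking the union of these: int(A) = {μ}.
cl(A) = ⋂ {C closed : A ⊆ C}. Closed sets containing A: {μ, ξ}, {μ, ν, ξ}.
Intersecting these: cl(A) = {μ, ξ}.
∂A = cl(A) ∖ int(A) = {μ, ξ} ∖ {μ} = {ξ}.


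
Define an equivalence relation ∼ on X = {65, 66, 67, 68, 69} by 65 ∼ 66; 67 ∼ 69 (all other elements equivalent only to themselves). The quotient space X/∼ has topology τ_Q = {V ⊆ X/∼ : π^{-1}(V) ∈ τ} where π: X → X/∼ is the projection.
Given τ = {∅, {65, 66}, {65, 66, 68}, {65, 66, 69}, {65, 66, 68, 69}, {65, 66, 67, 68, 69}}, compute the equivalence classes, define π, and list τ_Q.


X/∼ = {[65=66], [67=69], [68]}; |τ_Q| = 4.

Equivalence classes: [65=66], [67=69], [68].
Quotient map π: X → X/∼ sends 65 ↦ [65=66], 66 ↦ [65=66], 67 ↦ [67=69], 68 ↦ [68], 69 ↦ [67=69].
For each subset V ⊆ X/∼, compute π^{-1}(V) ⊆ X and check whether π^{-1}(V) ∈ τ. V is open in τ_Q iff π^{-1}(V) ∈ τ.
  V = {}: π^{-1}(V) = ∅ ∈ τ ✓.
  V = {[65=66]}: π^{-1}(V) = {65, 66} ∈ τ ✓.
  V = {[67=69]}: π^{-1}(V) = {67, 69} ∉ τ ✗.
  V = {[65=66], [67=69]}: π^{-1}(V) = {65, 66, 67, 69} ∉ τ ✗.
  V = {[68]}: π^{-1}(V) = {68} ∉ τ ✗.
  V = {[65=66], [68]}: π^{-1}(V) = {65, 66, 68} ∈ τ ✓.
  V = {[67=69], [68]}: π^{-1}(V) = {67, 68, 69} ∉ τ ✗.
  V = {[65=66], [67=69], [68]}: π^{-1}(V) = {65, 66, 67, 68, 69} ∈ τ ✓.
Open sets in the quotient: τ_Q = {{}, {[65=66]}, {[65=66], [68]}, {[65=66], [67=69], [68]}} (4 elements).


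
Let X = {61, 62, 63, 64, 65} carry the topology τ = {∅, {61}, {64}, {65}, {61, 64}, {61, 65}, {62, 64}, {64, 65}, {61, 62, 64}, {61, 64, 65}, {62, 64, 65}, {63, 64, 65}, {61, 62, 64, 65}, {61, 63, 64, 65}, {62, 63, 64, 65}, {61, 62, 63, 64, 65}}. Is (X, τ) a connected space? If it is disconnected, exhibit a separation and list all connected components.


(X, τ) is disconnected; components = [{61}, {62, 63, 64, 65}].

Find clopen sets (U ∈ τ with X ∖ U ∈ τ):
  U = ∅, X ∖ U = {61, 62, 63, 64, 65} — both open, so U is clopen.
  U = {61}, X ∖ U = {62, 63, 64, 65} — both open, so U is clopen.
  U = {62, 63, 64, 65}, X ∖ U = {61} — both open, so U is clopen.
  U = {61, 62, 63, 64, 65}, X ∖ U = ∅ — both open, so U is clopen.
Nontrivial clopen(s) exist: e.g. {62, 63, 64, 65}. So (X, τ) is disconnected.
Compute connected components by grouping points that agree on all clopens:
  component: {61}
  component: {62, 63, 64, 65}


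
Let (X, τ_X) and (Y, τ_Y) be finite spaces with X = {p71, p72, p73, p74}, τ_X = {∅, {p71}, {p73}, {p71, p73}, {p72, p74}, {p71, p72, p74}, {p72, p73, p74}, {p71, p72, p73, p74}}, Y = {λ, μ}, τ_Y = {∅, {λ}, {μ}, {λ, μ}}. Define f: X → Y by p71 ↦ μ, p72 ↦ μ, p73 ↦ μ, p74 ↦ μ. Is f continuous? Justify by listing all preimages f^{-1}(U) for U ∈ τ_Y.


f IS continuous.

Compute f^{-1}(U) for each U ∈ τ_Y:
  U = ∅: f^{-1}(U) = ∅ ∈ τ_X ✓.
  U = {λ}: f^{-1}(U) = ∅ ∈ τ_X ✓.
  U = {μ}: f^{-1}(U) = {p71, p72, p73, p74} ∈ τ_X ✓.
  U = {λ, μ}: f^{-1}(U) = {p71, p72, p73, p74} ∈ τ_X ✓.
Every preimage lies in τ_X, so f IS continuous.


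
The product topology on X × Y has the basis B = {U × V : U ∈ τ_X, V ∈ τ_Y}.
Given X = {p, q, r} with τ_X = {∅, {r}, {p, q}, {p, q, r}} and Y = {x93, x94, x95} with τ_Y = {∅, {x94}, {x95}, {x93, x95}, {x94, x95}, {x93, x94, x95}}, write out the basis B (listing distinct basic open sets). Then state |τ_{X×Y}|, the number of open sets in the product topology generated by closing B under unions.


Basis B = {∅ × ∅, {r} × {x94}, {r} × {x95}, {p, q} × {x94}, {p, q} × {x95}, {r} × {x93, x95}, {r} × {x94, x95}, {p, q, r} × {x94}, {p, q, r} × {x95}, {r} × {x93, x94, x95}, {p, q} × {x93, x95}, {p, q} × {x94, x95}, {p, q} × {x93, x94, x95}, {p, q, r} × {x93, x95}, {p, q, r} × {x94, x95}, {p, q, r} × {x93, x94, x95}}; |τ_{X×Y}| = 36.

Enumerate products U × V with U ∈ τ_X, V ∈ τ_Y (deduplicated):
  ∅ × ∅ = {} (∅)
  {r} × {x94} = {(r,x94)}
  {r} × {x95} = {(r,x95)}
  {p, q} × {x94} = {(p,x94), (q,x94)}
  {p, q} × {x95} = {(p,x95), (q,x95)}
  {r} × {x93, x95} = {(r,x93), (r,x95)}
  {r} × {x94, x95} = {(r,x94), (r,x95)}
  {p, q, r} × {x94} = {(p,x94), (q,x94), (r,x94)}
  {p, q, r} × {x95} = {(p,x95), (q,x95), (r,x95)}
  {r} × {x93, x94, x95} = {(r,x93), (r,x94), (r,x95)}
  {p, q} × {x93, x95} = {(p,x93), (p,x95), (q,x93), (q,x95)}
  {p, q} × {x94, x95} = {(p,x94), (p,x95), (q,x94), (q,x95)}
  {p, q} × {x93, x94, x95} = {(p,x93), (p,x94), (p,x95), (q,x93), (q,x94), (q,x95)}
  {p, q, r} × {x93, x95} = {(p,x93), (p,x95), (q,x93), (q,x95), (r,x93), (r,x95)}
  {p, q, r} × {x94, x95} = {(p,x94), (p,x95), (q,x94), (q,x95), (r,x94), (r,x95)}
  {p, q, r} × {x93, x94, x95} = {(p,x93), (p,x94), (p,x95), (q,x93), (q,x94), (q,x95), (r,x93), (r,x94), (r,x95)}
These 16 distinct sets form the basis B.
Close under arbitrary unions to get τ_{X×Y}; counting gives |τ_{X×Y}| = 36.


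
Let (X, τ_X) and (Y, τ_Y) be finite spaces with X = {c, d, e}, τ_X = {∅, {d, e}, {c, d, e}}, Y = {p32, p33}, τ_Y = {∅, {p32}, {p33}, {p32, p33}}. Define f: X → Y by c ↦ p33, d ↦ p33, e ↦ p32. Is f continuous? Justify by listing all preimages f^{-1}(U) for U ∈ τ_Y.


f is NOT continuous.

Compute f^{-1}(U) for each U ∈ τ_Y:
  U = ∅: f^{-1}(U) = ∅ ∈ τ_X ✓.
  U = {p32}: f^{-1}(U) = {e} ∉ τ_X ✗.
  U = {p33}: f^{-1}(U) = {c, d} ∉ τ_X ✗.
  U = {p32, p33}: f^{-1}(U) = {c, d, e} ∈ τ_X ✓.
Found U = {p32} with f^{-1}(U) = {e} not in τ_X. Therefore f is NOT continuous.


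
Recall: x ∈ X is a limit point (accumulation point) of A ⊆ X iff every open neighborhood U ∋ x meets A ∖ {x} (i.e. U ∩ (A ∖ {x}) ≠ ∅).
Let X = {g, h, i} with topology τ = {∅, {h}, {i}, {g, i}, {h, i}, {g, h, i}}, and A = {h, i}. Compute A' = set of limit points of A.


A' = {g}

For each x ∈ X, list the open sets U ∈ τ with x ∈ U, then check whether U ∩ (A ∖ {x}) ≠ ∅ for every such U.
  x = g: opens ∋ x are {g, i}, {g, h, i}; each meets A ∖ {g}, so x IS a limit point.
  x = h: open {h} ∋ x has {h} ∩ (A ∖ {h}) = ∅, so x is NOT a limit point.
  x = i: open {i} ∋ x has {i} ∩ (A ∖ {i}) = ∅, so x is NOT a limit point.
Collecting: A' = {g}.


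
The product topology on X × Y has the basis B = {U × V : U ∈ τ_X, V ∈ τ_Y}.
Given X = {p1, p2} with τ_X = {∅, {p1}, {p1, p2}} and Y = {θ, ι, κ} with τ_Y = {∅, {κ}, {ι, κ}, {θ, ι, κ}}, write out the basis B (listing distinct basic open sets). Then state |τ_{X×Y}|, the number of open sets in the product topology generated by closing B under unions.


Basis B = {∅ × ∅, {p1} × {κ}, {p1} × {ι, κ}, {p1, p2} × {κ}, {p1} × {θ, ι, κ}, {p1, p2} × {ι, κ}, {p1, p2} × {θ, ι, κ}}; |τ_{X×Y}| = 10.

Enumerate products U × V with U ∈ τ_X, V ∈ τ_Y (deduplicated):
  ∅ × ∅ = {} (∅)
  {p1} × {κ} = {(p1,κ)}
  {p1} × {ι, κ} = {(p1,ι), (p1,κ)}
  {p1, p2} × {κ} = {(p1,κ), (p2,κ)}
  {p1} × {θ, ι, κ} = {(p1,θ), (p1,ι), (p1,κ)}
  {p1, p2} × {ι, κ} = {(p1,ι), (p1,κ), (p2,ι), (p2,κ)}
  {p1, p2} × {θ, ι, κ} = {(p1,θ), (p1,ι), (p1,κ), (p2,θ), (p2,ι), (p2,κ)}
These 7 distinct sets form the basis B.
Close under arbitrary unions to get τ_{X×Y}; counting gives |τ_{X×Y}| = 10.


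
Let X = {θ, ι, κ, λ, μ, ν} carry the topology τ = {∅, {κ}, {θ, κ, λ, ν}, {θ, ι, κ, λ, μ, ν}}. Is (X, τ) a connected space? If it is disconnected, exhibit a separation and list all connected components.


(X, τ) is connected.

Find clopen sets (U ∈ τ with X ∖ U ∈ τ):
  U = ∅, X ∖ U = {θ, ι, κ, λ, μ, ν} — both open, so U is clopen.
  U = {θ, ι, κ, λ, μ, ν}, X ∖ U = ∅ — both open, so U is clopen.
Only trivial clopens (∅ and X) exist, so (X, τ) is connected.
Compute connected components by grouping points that agree on all clopens:
  component: {θ, ι, κ, λ, μ, ν}


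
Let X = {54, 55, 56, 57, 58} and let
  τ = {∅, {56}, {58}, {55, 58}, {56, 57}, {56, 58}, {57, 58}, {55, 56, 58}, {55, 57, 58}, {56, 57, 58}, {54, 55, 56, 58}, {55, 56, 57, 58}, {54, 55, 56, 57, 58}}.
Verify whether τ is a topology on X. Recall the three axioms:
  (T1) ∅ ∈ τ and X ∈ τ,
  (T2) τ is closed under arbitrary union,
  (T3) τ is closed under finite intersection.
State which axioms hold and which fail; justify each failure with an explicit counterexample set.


τ is NOT a topology on X.

Axiom (T1): ∅ ∈ τ? Yes; X ∈ τ? Yes.
Axiom (T2/T3): check pairwise unions and intersections of members of τ.
Counterexample for (T3): {56, 57} ∩ {57, 58} = {57} ∉ τ. Therefore τ is NOT a topology.


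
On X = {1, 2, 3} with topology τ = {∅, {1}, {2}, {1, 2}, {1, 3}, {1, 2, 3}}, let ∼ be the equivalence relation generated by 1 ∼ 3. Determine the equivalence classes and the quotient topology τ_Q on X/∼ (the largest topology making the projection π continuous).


X/∼ = {[1=3], [2]}; |τ_Q| = 4.

Equivalence classes: [1=3], [2].
Quotient map π: X → X/∼ sends 1 ↦ [1=3], 2 ↦ [2], 3 ↦ [1=3].
For each subset V ⊆ X/∼, compute π^{-1}(V) ⊆ X and check whether π^{-1}(V) ∈ τ. V is open in τ_Q iff π^{-1}(V) ∈ τ.
  V = {}: π^{-1}(V) = ∅ ∈ τ ✓.
  V = {[1=3]}: π^{-1}(V) = {1, 3} ∈ τ ✓.
  V = {[2]}: π^{-1}(V) = {2} ∈ τ ✓.
  V = {[1=3], [2]}: π^{-1}(V) = {1, 2, 3} ∈ τ ✓.
Open sets in the quotient: τ_Q = {{}, {[1=3]}, {[2]}, {[1=3], [2]}} (4 elements).


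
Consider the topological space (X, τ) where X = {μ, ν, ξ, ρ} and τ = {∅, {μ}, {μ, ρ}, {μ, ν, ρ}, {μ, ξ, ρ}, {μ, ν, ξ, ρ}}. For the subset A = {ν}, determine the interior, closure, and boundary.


int(A) = ∅, cl(A) = {ν}, ∂A = {ν}.

Closed sets in (X, τ) are complements of opens:
  closed(X, τ) = {∅, {ν}, {ξ}, {ν, ξ}, {ν, ξ, ρ}, {μ, ν, ξ, ρ}}.
int(A) = ⋃ {U ∈ τ : U ⊆ A}. Opens contained in A: ∅.
Taking the union of these: int(A) = ∅.
cl(A) = ⋂ {C closed : A ⊆ C}. Closed sets containing A: {ν}, {ν, ξ}, {ν, ξ, ρ}, {μ, ν, ξ, ρ}.
Intersecting these: cl(A) = {ν}.
∂A = cl(A) ∖ int(A) = {ν} ∖ ∅ = {ν}.


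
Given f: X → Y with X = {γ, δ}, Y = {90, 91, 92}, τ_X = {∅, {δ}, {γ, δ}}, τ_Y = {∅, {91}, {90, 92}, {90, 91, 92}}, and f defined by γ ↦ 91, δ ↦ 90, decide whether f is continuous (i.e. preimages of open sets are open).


f is NOT continuous.

Compute f^{-1}(U) for each U ∈ τ_Y:
  U = ∅: f^{-1}(U) = ∅ ∈ τ_X ✓.
  U = {91}: f^{-1}(U) = {γ} ∉ τ_X ✗.
  U = {90, 92}: f^{-1}(U) = {δ} ∈ τ_X ✓.
  U = {90, 91, 92}: f^{-1}(U) = {γ, δ} ∈ τ_X ✓.
Found U = {91} with f^{-1}(U) = {γ} not in τ_X. Therefore f is NOT continuous.


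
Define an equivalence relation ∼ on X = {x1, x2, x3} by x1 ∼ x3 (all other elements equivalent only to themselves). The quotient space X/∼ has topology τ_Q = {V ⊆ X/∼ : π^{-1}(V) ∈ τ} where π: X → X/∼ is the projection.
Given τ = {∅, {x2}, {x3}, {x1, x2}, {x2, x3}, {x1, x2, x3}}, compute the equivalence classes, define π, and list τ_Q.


X/∼ = {[x1=x3], [x2]}; |τ_Q| = 3.

Equivalence classes: [x1=x3], [x2].
Quotient map π: X → X/∼ sends x1 ↦ [x1=x3], x2 ↦ [x2], x3 ↦ [x1=x3].
For each subset V ⊆ X/∼, compute π^{-1}(V) ⊆ X and check whether π^{-1}(V) ∈ τ. V is open in τ_Q iff π^{-1}(V) ∈ τ.
  V = {}: π^{-1}(V) = ∅ ∈ τ ✓.
  V = {[x1=x3]}: π^{-1}(V) = {x1, x3} ∉ τ ✗.
  V = {[x2]}: π^{-1}(V) = {x2} ∈ τ ✓.
  V = {[x1=x3], [x2]}: π^{-1}(V) = {x1, x2, x3} ∈ τ ✓.
Open sets in the quotient: τ_Q = {{}, {[x2]}, {[x1=x3], [x2]}} (3 elements).


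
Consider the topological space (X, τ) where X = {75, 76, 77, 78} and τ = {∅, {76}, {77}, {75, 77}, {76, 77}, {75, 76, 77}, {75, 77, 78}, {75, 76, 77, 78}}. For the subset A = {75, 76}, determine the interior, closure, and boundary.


int(A) = {76}, cl(A) = {75, 76, 78}, ∂A = {75, 78}.

Closed sets in (X, τ) are complements of opens:
  closed(X, τ) = {∅, {76}, {78}, {75, 78}, {76, 78}, {75, 76, 78}, {75, 77, 78}, {75, 76, 77, 78}}.
int(A) = ⋃ {U ∈ τ : U ⊆ A}. Opens contained in A: ∅, {76}.
Taking the union of these: int(A) = {76}.
cl(A) = ⋂ {C closed : A ⊆ C}. Closed sets containing A: {75, 76, 78}, {75, 76, 77, 78}.
Intersecting these: cl(A) = {75, 76, 78}.
∂A = cl(A) ∖ int(A) = {75, 76, 78} ∖ {76} = {75, 78}.


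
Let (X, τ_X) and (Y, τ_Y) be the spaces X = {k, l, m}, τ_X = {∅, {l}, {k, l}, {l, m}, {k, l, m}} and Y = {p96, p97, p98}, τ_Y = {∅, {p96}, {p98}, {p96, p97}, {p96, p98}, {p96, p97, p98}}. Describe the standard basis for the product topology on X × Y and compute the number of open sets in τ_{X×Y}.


Basis B = {∅ × ∅, {l} × {p96}, {l} × {p98}, {k, l} × {p96}, {k, l} × {p98}, {l} × {p96, p97}, {l} × {p96, p98}, {l, m} × {p96}, {l, m} × {p98}, {k, l, m} × {p96}, {k, l, m} × {p98}, {l} × {p96, p97, p98}, {k, l} × {p96, p97}, {k, l} × {p96, p98}, {l, m} × {p96, p97}, {l, m} × {p96, p98}, {k, l} × {p96, p97, p98}, {k, l, m} × {p96, p97}, {k, l, m} × {p96, p98}, {l, m} × {p96, p97, p98}, {k, l, m} × {p96, p97, p98}}; |τ_{X×Y}| = 70.

Enumerate products U × V with U ∈ τ_X, V ∈ τ_Y (deduplicated):
  ∅ × ∅ = {} (∅)
  {l} × {p96} = {(l,p96)}
  {l} × {p98} = {(l,p98)}
  {k, l} × {p96} = {(k,p96), (l,p96)}
  {k, l} × {p98} = {(k,p98), (l,p98)}
  {l} × {p96, p97} = {(l,p96), (l,p97)}
  {l} × {p96, p98} = {(l,p96), (l,p98)}
  {l, m} × {p96} = {(l,p96), (m,p96)}
  {l, m} × {p98} = {(l,p98), (m,p98)}
  {k, l, m} × {p96} = {(k,p96), (l,p96), (m,p96)}
  {k, l, m} × {p98} = {(k,p98), (l,p98), (m,p98)}
  {l} × {p96, p97, p98} = {(l,p96), (l,p97), (l,p98)}
  {k, l} × {p96, p97} = {(k,p96), (k,p97), (l,p96), (l,p97)}
  {k, l} × {p96, p98} = {(k,p96), (k,p98), (l,p96), (l,p98)}
  {l, m} × {p96, p97} = {(l,p96), (l,p97), (m,p96), (m,p97)}
  {l, m} × {p96, p98} = {(l,p96), (l,p98), (m,p96), (m,p98)}
  {k, l} × {p96, p97, p98} = {(k,p96), (k,p97), (k,p98), (l,p96), (l,p97), (l,p98)}
  {k, l, m} × {p96, p97} = {(k,p96), (k,p97), (l,p96), (l,p97), (m,p96), (m,p97)}
  {k, l, m} × {p96, p98} = {(k,p96), (k,p98), (l,p96), (l,p98), (m,p96), (m,p98)}
  {l, m} × {p96, p97, p98} = {(l,p96), (l,p97), (l,p98), (m,p96), (m,p97), (m,p98)}
  {k, l, m} × {p96, p97, p98} = {(k,p96), (k,p97), (k,p98), (l,p96), (l,p97), (l,p98), (m,p96), (m,p97), (m,p98)}
These 21 distinct sets form the basis B.
Close under arbitrary unions to get τ_{X×Y}; counting gives |τ_{X×Y}| = 70.


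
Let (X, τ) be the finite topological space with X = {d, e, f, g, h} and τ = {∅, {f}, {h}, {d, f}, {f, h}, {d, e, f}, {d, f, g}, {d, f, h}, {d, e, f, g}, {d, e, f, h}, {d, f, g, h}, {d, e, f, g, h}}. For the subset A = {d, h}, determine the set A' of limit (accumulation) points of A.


A' = {e, g}

For each x ∈ X, list the open sets U ∈ τ with x ∈ U, then check whether U ∩ (A ∖ {x}) ≠ ∅ for every such U.
  x = d: open {d, f} ∋ x has {d, f} ∩ (A ∖ {d}) = ∅, so x is NOT a limit point.
  x = e: opens ∋ x are {d, e, f}, {d, e, f, g}, {d, e, f, h}, {d, e, f, g, h}; each meets A ∖ {e}, so x IS a limit point.
  x = f: open {f} ∋ x has {f} ∩ (A ∖ {f}) = ∅, so x is NOT a limit point.
  x = g: opens ∋ x are {d, f, g}, {d, e, f, g}, {d, f, g, h}, {d, e, f, g, h}; each meets A ∖ {g}, so x IS a limit point.
  x = h: open {h} ∋ x has {h} ∩ (A ∖ {h}) = ∅, so x is NOT a limit point.
Collecting: A' = {e, g}.


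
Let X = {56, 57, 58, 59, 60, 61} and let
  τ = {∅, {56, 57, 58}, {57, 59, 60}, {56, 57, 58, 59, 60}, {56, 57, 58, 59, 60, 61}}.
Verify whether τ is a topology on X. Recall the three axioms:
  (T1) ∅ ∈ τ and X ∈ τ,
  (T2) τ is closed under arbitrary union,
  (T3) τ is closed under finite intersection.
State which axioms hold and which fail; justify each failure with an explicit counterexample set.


τ is NOT a topology on X.

Axiom (T1): ∅ ∈ τ? Yes; X ∈ τ? Yes.
Axiom (T2/T3): check pairwise unions and intersections of members of τ.
Counterexample for (T3): {56, 57, 58} ∩ {57, 59, 60} = {57} ∉ τ. Therefore τ is NOT a topology.


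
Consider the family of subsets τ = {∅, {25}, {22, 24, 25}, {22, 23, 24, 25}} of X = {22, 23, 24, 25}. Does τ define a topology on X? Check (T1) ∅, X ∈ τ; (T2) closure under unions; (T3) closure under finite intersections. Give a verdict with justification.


τ IS a topology on X.

Axiom (T1): ∅ ∈ τ? Yes; X ∈ τ? Yes.
Axiom (T2/T3): check pairwise unions and intersections of members of τ.
All pairwise intersections and unions checked — each lies in τ. Therefore τ satisfies (T1), (T2), (T3): it IS a topology on X.


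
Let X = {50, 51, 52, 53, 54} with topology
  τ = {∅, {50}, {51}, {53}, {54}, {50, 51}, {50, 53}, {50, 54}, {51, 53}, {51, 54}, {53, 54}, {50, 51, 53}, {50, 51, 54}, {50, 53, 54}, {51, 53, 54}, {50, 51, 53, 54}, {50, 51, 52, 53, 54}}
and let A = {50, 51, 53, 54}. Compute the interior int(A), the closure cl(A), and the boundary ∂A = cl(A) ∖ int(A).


int(A) = {50, 51, 53, 54}, cl(A) = {50, 51, 52, 53, 54}, ∂A = {52}.

Closed sets in (X, τ) are complements of opens:
  closed(X, τ) = {∅, {52}, {50, 52}, {51, 52}, {52, 53}, {52, 54}, {50, 51, 52}, {50, 52, 53}, {50, 52, 54}, {51, 52, 53}, {51, 52, 54}, {52, 53, 54}, {50, 51, 52, 53}, {50, 51, 52, 54}, {50, 52, 53, 54}, {51, 52, 53, 54}, {50, 51, 52, 53, 54}}.
int(A) = ⋃ {U ∈ τ : U ⊆ A}. Opens contained in A: ∅, {50}, {51}, {53}, {54}, {50, 51}, {50, 53}, {50, 54}, {51, 53}, {51, 54}, {53, 54}, {50, 51, 53}, {50, 51, 54}, {50, 53, 54}, {51, 53, 54}, {50, 51, 53, 54}.
Taking the union of these: int(A) = {50, 51, 53, 54}.
cl(A) = ⋂ {C closed : A ⊆ C}. Closed sets containing A: {50, 51, 52, 53, 54}.
Intersecting these: cl(A) = {50, 51, 52, 53, 54}.
∂A = cl(A) ∖ int(A) = {50, 51, 52, 53, 54} ∖ {50, 51, 53, 54} = {52}.


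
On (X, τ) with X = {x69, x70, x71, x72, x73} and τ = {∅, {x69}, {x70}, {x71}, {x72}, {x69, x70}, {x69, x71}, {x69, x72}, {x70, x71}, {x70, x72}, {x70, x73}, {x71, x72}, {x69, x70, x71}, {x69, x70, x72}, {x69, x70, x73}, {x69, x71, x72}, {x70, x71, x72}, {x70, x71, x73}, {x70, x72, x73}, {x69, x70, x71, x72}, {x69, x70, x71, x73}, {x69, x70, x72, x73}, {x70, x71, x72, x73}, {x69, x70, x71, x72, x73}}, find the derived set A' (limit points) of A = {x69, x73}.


A' = ∅

For each x ∈ X, list the open sets U ∈ τ with x ∈ U, then check whether U ∩ (A ∖ {x}) ≠ ∅ for every such U.
  x = x69: open {x69} ∋ x has {x69} ∩ (A ∖ {x69}) = ∅, so x is NOT a limit point.
  x = x70: open {x70} ∋ x has {x70} ∩ (A ∖ {x70}) = ∅, so x is NOT a limit point.
  x = x71: open {x71} ∋ x has {x71} ∩ (A ∖ {x71}) = ∅, so x is NOT a limit point.
  x = x72: open {x72} ∋ x has {x72} ∩ (A ∖ {x72}) = ∅, so x is NOT a limit point.
  x = x73: open {x70, x73} ∋ x has {x70, x73} ∩ (A ∖ {x73}) = ∅, so x is NOT a limit point.
Collecting: A' = ∅.


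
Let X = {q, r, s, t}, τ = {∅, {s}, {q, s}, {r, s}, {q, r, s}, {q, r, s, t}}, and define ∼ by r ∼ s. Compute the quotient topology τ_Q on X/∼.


X/∼ = {[q], [r=s], [t]}; |τ_Q| = 4.

Equivalence classes: [q], [r=s], [t].
Quotient map π: X → X/∼ sends q ↦ [q], r ↦ [r=s], s ↦ [r=s], t ↦ [t].
For each subset V ⊆ X/∼, compute π^{-1}(V) ⊆ X and check whether π^{-1}(V) ∈ τ. V is open in τ_Q iff π^{-1}(V) ∈ τ.
  V = {}: π^{-1}(V) = ∅ ∈ τ ✓.
  V = {[q]}: π^{-1}(V) = {q} ∉ τ ✗.
  V = {[r=s]}: π^{-1}(V) = {r, s} ∈ τ ✓.
  V = {[q], [r=s]}: π^{-1}(V) = {q, r, s} ∈ τ ✓.
  V = {[t]}: π^{-1}(V) = {t} ∉ τ ✗.
  V = {[q], [t]}: π^{-1}(V) = {q, t} ∉ τ ✗.
  V = {[r=s], [t]}: π^{-1}(V) = {r, s, t} ∉ τ ✗.
  V = {[q], [r=s], [t]}: π^{-1}(V) = {q, r, s, t} ∈ τ ✓.
Open sets in the quotient: τ_Q = {{}, {[r=s]}, {[q], [r=s]}, {[q], [r=s], [t]}} (4 elements).
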